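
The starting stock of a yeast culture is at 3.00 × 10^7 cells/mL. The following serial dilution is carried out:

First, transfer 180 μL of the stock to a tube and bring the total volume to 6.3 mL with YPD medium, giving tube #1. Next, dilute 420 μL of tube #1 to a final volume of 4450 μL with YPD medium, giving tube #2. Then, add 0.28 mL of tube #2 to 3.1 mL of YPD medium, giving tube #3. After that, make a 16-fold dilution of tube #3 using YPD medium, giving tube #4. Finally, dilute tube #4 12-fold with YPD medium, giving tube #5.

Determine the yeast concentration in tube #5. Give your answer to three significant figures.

34.9 cells/mL

Step 1: 180 μL brought to 6.3 mL → factor 6300/180 = 35
Step 2: 420 μL brought to 4450 μL → factor 4450/420 = 10.595
Step 3: 0.28 mL + 3.1 mL = 3.38 mL total → factor 3.38/0.28 = 12.071
Step 4: 16-fold → factor 16
Step 5: 12-fold → factor 12
Overall dilution factor = 35 × 10.595 × 12.071 × 16 × 12 = 8.5949 × 10^5
Final = 3.00 × 10^7 cells/mL / 8.5949 × 10^5 = 34.9 cells/mL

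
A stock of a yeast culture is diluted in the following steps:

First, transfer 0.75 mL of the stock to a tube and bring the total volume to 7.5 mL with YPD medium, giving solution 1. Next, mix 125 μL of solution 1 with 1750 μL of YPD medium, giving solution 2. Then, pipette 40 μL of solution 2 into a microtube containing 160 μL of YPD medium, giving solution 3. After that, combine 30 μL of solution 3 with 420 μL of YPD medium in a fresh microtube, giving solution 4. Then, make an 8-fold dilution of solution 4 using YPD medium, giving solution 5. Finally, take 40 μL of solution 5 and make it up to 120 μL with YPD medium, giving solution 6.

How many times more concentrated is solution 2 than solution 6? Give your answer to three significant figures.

Step 1: 0.75 mL brought to 7.5 mL → factor 7.5/0.75 = 10
Step 2: 125 μL + 1750 μL = 1875 μL total → factor 1875/125 = 15
Step 3: 40 μL + 160 μL = 200 μL total → factor 200/40 = 5
Step 4: 30 μL + 420 μL = 450 μL total → factor 450/30 = 15
Step 5: 8-fold → factor 8
Step 6: 40 μL brought to 120 μL → factor 120/40 = 3
Dilution factor to solution 2 = 150; to solution 6 = 2.7 × 10^5
[solution 2]/[solution 6] = (factor to solution 6)/(factor to solution 2) = 2.7 × 10^5/150 = 1.80 × 10^3

1.80 × 10^3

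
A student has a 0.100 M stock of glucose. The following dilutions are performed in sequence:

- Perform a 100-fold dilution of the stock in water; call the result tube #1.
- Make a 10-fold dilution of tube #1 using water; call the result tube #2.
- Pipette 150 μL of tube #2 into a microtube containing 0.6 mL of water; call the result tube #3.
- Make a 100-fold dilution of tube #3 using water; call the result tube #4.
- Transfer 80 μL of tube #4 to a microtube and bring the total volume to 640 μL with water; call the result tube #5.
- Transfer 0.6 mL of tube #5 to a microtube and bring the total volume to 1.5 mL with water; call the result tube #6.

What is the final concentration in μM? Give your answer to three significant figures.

0.0100 μM

Step 1: 100-fold → factor 100
Step 2: 10-fold → factor 10
Step 3: 150 μL + 0.6 mL = 750 μL total → factor 750/150 = 5
Step 4: 100-fold → factor 100
Step 5: 80 μL brought to 640 μL → factor 640/80 = 8
Step 6: 0.6 mL brought to 1.5 mL → factor 1.5/0.6 = 2.5
Overall dilution factor = 100 × 10 × 5 × 100 × 8 × 2.5 = 1 × 10^7
Final = 0.100 M / 1 × 10^7 = 1.000 × 10^-8 M = 0.0100 μM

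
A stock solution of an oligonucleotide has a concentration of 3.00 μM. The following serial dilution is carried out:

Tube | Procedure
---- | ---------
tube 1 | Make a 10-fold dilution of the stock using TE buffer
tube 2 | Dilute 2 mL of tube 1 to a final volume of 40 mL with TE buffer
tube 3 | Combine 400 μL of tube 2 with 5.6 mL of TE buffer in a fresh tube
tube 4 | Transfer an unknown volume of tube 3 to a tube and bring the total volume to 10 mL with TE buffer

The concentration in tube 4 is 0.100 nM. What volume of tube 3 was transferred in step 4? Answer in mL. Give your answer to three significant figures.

Step 1: 10-fold → factor 10
Step 2: 2 mL brought to 40 mL → factor 40/2 = 20
Step 3: 400 μL + 5.6 mL = 6000 μL total → factor 6000/400 = 15
Step 4: v brought to 10 mL → factor = 10 mL/v
Product of known-step factors = 3000
Overall factor = 3.00 μM / (0.100 nM) = 30000
Step-4 factor = 30000 / 3000 = 10
v = 10 mL / 10 = 1.00 mL

1.00 mL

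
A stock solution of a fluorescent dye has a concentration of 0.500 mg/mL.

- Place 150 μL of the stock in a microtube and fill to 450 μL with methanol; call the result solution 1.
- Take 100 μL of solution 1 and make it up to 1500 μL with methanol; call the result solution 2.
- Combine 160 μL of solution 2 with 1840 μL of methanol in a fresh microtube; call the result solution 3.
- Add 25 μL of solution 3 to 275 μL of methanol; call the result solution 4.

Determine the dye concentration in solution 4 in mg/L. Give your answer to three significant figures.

0.0741 mg/L

Step 1: 150 μL brought to 450 μL → factor 450/150 = 3
Step 2: 100 μL brought to 1500 μL → factor 1500/100 = 15
Step 3: 160 μL + 1840 μL = 2000 μL total → factor 2000/160 = 12.5
Step 4: 25 μL + 275 μL = 300 μL total → factor 300/25 = 12
Overall dilution factor = 3 × 15 × 12.5 × 12 = 6750
Final = 0.500 mg/mL / 6750 = 7.407 × 10^-5 mg/mL = 0.0741 mg/L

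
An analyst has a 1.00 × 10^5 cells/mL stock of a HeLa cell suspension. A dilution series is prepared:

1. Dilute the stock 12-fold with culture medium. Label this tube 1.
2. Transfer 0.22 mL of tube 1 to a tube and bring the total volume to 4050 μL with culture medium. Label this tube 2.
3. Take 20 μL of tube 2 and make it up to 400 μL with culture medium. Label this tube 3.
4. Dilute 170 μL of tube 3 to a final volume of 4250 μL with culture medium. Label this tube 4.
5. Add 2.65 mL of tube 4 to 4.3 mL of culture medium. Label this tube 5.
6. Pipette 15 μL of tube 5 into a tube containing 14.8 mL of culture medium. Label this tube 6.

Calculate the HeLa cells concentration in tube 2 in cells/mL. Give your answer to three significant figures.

453 cells/mL

Step 1: 12-fold → factor 12
Step 2: 0.22 mL brought to 4050 μL → factor 4.05/0.22 = 18.409
Dilution factor through tube 2 = 12 × 18.409 = 220.91
[tube 2] = 1.00 × 10^5 cells/mL / 220.91 = 453 cells/mL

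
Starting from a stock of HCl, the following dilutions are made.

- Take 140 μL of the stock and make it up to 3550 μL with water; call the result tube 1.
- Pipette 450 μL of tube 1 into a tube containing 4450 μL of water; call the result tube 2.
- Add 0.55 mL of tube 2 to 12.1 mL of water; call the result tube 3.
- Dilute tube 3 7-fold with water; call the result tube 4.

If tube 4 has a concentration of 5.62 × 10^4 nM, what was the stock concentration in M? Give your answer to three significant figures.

Step 1: 140 μL brought to 3550 μL → factor 3550/140 = 25.357
Step 2: 450 μL + 4450 μL = 4900 μL total → factor 4900/450 = 10.889
Step 3: 0.55 mL + 12.1 mL = 12.65 mL total → factor 12.65/0.55 = 23
Step 4: 7-fold → factor 7
Overall dilution factor = 25.357 × 10.889 × 23 × 7 = 44454
Stock = 5.62 × 10^4 nM × 44454 = 2.498 × 10^9 nM = 2.50 M

2.50 M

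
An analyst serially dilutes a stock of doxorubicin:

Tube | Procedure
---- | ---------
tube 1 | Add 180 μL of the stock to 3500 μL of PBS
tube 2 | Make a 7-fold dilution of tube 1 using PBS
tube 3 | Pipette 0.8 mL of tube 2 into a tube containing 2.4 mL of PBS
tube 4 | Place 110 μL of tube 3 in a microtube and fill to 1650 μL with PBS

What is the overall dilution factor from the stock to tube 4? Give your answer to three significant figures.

Step 1: 180 μL + 3500 μL = 3680 μL total → factor 3680/180 = 20.444
Step 2: 7-fold → factor 7
Step 3: 0.8 mL + 2.4 mL = 3.2 mL total → factor 3.2/0.8 = 4
Step 4: 110 μL brought to 1650 μL → factor 1650/110 = 15
Overall dilution factor = 20.444 × 7 × 4 × 15 = 8586.7

8.59 × 10^3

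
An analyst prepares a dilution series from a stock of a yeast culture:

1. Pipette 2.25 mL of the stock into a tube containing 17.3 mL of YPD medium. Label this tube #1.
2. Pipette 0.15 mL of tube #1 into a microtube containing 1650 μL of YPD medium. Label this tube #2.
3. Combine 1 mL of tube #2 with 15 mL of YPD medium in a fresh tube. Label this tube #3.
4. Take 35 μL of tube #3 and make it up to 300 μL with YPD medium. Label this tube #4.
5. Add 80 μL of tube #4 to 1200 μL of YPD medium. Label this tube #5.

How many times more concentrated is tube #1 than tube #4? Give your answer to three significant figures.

Step 1: 2.25 mL + 17.3 mL = 19.55 mL total → factor 19.55/2.25 = 8.6889
Step 2: 0.15 mL + 1650 μL = 1.8 mL total → factor 1.8/0.15 = 12
Step 3: 1 mL + 15 mL = 16 mL total → factor 16/1 = 16
Step 4: 35 μL brought to 300 μL → factor 300/35 = 8.5714
Dilution factor to tube #1 = 8.6889; to tube #4 = 14299
[tube #1]/[tube #4] = (factor to tube #4)/(factor to tube #1) = 14299/8.6889 = 1.65 × 10^3

1.65 × 10^3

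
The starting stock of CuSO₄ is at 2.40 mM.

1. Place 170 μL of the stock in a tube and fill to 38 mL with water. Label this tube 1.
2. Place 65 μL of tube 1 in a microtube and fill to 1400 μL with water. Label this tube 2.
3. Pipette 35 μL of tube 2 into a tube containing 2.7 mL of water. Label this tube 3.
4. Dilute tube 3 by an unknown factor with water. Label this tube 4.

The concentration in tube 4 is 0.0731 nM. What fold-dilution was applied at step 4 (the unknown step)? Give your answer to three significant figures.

Step 1: 170 μL brought to 38 mL → factor 38000/170 = 223.53
Step 2: 65 μL brought to 1400 μL → factor 1400/65 = 21.538
Step 3: 35 μL + 2.7 mL = 2735 μL total → factor 2735/35 = 78.143
Step 4: unknown factor x
Product of known-step factors = 3.7622 × 10^5
Overall factor = 2.40 mM / (0.0731 nM) = 3.2832 × 10^7
x = 3.2832 × 10^7 / 3.7622 × 10^5 = 87.3

87.3-fold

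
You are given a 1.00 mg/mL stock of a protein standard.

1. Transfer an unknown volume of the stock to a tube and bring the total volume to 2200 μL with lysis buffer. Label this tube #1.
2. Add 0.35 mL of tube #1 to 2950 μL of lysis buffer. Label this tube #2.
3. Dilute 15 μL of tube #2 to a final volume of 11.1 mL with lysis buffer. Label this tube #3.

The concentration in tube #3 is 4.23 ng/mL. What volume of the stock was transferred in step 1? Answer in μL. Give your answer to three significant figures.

64.9 μL

Step 1: v brought to 2200 μL → factor = 2200 μL/v
Step 2: 0.35 mL + 2950 μL = 3.3 mL total → factor 3.3/0.35 = 9.4286
Step 3: 15 μL brought to 11.1 mL → factor 11100/15 = 740
Product of known-step factors = 6977.1
Overall factor = 1.00 mg/mL / (4.23 ng/mL) = 2.3641 × 10^5
Step-1 factor = 2.3641 × 10^5 / 6977.1 = 33.883
v = 2200 μL / 33.883 = 64.9 μL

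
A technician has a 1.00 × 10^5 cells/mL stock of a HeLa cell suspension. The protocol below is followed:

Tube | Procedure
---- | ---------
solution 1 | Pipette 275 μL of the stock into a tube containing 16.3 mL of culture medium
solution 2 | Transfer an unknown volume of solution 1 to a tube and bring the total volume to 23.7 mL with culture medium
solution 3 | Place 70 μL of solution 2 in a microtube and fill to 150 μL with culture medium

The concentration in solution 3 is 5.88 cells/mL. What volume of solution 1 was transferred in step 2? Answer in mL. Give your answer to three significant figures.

Step 1: 275 μL + 16.3 mL = 16575 μL total → factor 16575/275 = 60.273
Step 2: v brought to 23.7 mL → factor = 23.7 mL/v
Step 3: 70 μL brought to 150 μL → factor 150/70 = 2.1429
Product of known-step factors = 129.16
Overall factor = 1.00 × 10^5 cells/mL / (5.88 cells/mL) = 17007
Step-2 factor = 17007 / 129.16 = 131.68
v = 23.7 mL / 131.68 = 0.180 mL

0.180 mL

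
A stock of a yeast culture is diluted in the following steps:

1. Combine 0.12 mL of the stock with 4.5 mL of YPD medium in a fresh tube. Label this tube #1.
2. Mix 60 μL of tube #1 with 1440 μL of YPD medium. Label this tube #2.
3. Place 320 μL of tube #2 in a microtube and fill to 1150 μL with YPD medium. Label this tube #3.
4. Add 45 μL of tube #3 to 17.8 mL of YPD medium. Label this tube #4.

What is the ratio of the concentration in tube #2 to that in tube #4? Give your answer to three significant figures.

Step 1: 0.12 mL + 4.5 mL = 4.62 mL total → factor 4.62/0.12 = 38.5
Step 2: 60 μL + 1440 μL = 1500 μL total → factor 1500/60 = 25
Step 3: 320 μL brought to 1150 μL → factor 1150/320 = 3.5938
Step 4: 45 μL + 17.8 mL = 17845 μL total → factor 17845/45 = 396.56
Dilution factor to tube #2 = 962.5; to tube #4 = 1.3717 × 10^6
[tube #2]/[tube #4] = (factor to tube #4)/(factor to tube #2) = 1.3717 × 10^6/962.5 = 1.43 × 10^3

1.43 × 10^3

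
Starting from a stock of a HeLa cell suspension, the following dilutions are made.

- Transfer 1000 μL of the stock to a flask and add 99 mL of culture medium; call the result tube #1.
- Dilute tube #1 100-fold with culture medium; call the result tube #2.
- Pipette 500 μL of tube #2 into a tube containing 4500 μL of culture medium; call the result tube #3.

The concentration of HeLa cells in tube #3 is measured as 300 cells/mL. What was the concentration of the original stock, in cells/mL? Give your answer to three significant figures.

Step 1: 1000 μL + 99 mL = 1 × 10^5 μL total → factor 1 × 10^5/1000 = 100
Step 2: 100-fold → factor 100
Step 3: 500 μL + 4500 μL = 5000 μL total → factor 5000/500 = 10
Overall dilution factor = 100 × 100 × 10 = 1 × 10^5
Stock = 300 cells/mL × 1 × 10^5 = 3.00 × 10^7 cells/mL

3.00 × 10^7 cells/mL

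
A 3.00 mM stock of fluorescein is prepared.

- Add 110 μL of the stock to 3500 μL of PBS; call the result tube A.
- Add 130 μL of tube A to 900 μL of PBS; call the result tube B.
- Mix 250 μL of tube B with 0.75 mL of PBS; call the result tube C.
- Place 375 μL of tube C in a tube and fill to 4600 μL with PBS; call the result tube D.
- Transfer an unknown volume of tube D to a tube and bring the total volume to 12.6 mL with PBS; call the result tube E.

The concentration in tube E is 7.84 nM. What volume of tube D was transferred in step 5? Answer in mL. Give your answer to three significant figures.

0.420 mL

Step 1: 110 μL + 3500 μL = 3610 μL total → factor 3610/110 = 32.818
Step 2: 130 μL + 900 μL = 1030 μL total → factor 1030/130 = 7.9231
Step 3: 250 μL + 0.75 mL = 1000 μL total → factor 1000/250 = 4
Step 4: 375 μL brought to 4600 μL → factor 4600/375 = 12.267
Step 5: v brought to 12.6 mL → factor = 12.6 mL/v
Product of known-step factors = 12758
Overall factor = 3.00 mM / (7.84 nM) = 3.8265 × 10^5
Step-5 factor = 3.8265 × 10^5 / 12758 = 29.992
v = 12.6 mL / 29.992 = 0.420 mL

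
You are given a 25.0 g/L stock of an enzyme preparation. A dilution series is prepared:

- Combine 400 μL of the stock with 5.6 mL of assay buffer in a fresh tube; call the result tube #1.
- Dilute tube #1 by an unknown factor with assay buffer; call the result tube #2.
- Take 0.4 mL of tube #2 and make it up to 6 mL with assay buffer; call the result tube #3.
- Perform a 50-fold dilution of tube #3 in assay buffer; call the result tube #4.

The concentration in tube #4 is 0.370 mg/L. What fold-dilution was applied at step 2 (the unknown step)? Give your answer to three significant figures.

6.01-fold

Step 1: 400 μL + 5.6 mL = 6000 μL total → factor 6000/400 = 15
Step 2: unknown factor x
Step 3: 0.4 mL brought to 6 mL → factor 6/0.4 = 15
Step 4: 50-fold → factor 50
Product of known-step factors = 11250
Overall factor = 25.0 g/L / (0.370 mg/L) = 67568
x = 67568 / 11250 = 6.01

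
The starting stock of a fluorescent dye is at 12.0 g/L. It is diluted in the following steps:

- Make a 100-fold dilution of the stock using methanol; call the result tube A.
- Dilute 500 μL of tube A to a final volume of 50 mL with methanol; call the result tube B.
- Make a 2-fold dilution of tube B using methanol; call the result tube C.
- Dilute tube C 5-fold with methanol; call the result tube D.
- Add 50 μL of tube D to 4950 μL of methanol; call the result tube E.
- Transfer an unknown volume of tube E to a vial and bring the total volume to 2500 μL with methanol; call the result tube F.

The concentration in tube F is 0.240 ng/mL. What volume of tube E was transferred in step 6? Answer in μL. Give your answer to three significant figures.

Step 1: 100-fold → factor 100
Step 2: 500 μL brought to 50 mL → factor 50000/500 = 100
Step 3: 2-fold → factor 2
Step 4: 5-fold → factor 5
Step 5: 50 μL + 4950 μL = 5000 μL total → factor 5000/50 = 100
Step 6: v brought to 2500 μL → factor = 2500 μL/v
Product of known-step factors = 1 × 10^7
Overall factor = 12.0 g/L / (0.240 ng/mL) = 5 × 10^7
Step-6 factor = 5 × 10^7 / 1 × 10^7 = 5
v = 2500 μL / 5 = 500 μL

500 μL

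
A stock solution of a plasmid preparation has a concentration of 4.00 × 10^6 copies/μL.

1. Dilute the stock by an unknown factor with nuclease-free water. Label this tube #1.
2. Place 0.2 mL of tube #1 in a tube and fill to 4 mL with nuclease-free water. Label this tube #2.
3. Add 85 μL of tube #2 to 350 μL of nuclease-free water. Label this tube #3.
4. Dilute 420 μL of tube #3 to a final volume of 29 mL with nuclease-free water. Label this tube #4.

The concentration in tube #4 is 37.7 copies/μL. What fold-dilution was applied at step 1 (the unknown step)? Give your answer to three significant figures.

Step 1: unknown factor x
Step 2: 0.2 mL brought to 4 mL → factor 4/0.2 = 20
Step 3: 85 μL + 350 μL = 435 μL total → factor 435/85 = 5.1176
Step 4: 420 μL brought to 29 mL → factor 29000/420 = 69.048
Product of known-step factors = 7067.2
Overall factor = 4.00 × 10^6 copies/μL / (37.7 copies/μL) = 1.061 × 10^5
x = 1.061 × 10^5 / 7067.2 = 15.0

15.0-fold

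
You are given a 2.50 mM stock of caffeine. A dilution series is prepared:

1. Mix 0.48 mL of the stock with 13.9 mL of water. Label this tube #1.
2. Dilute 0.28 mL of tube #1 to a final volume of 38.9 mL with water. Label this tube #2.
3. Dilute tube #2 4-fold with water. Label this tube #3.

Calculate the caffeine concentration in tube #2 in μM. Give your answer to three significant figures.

Step 1: 0.48 mL + 13.9 mL = 14.38 mL total → factor 14.38/0.48 = 29.958
Step 2: 0.28 mL brought to 38.9 mL → factor 38.9/0.28 = 138.93
Dilution factor through tube #2 = 29.958 × 138.93 = 4162.1
[tube #2] = 2.50 mM / 4162.1 = 0.0006007 mM = 0.601 μM

0.601 μM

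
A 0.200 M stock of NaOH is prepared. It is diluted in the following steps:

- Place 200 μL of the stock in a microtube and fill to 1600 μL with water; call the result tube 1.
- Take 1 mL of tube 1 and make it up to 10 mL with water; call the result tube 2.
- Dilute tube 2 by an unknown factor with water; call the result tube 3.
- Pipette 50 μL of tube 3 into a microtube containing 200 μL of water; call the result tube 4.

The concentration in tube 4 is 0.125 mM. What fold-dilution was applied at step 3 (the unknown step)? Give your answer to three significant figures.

Step 1: 200 μL brought to 1600 μL → factor 1600/200 = 8
Step 2: 1 mL brought to 10 mL → factor 10/1 = 10
Step 3: unknown factor x
Step 4: 50 μL + 200 μL = 250 μL total → factor 250/50 = 5
Product of known-step factors = 400
Overall factor = 0.200 M / (0.125 mM) = 1600
x = 1600 / 400 = 4.00

4.00-fold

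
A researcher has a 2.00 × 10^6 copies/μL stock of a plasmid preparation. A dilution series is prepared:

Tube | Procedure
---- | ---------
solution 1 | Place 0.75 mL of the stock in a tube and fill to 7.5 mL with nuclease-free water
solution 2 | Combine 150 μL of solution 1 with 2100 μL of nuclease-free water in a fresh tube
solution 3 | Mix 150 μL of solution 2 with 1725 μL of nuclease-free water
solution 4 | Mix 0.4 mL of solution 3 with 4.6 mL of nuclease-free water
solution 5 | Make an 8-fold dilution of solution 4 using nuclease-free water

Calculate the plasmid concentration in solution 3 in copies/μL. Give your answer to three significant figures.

Step 1: 0.75 mL brought to 7.5 mL → factor 7.5/0.75 = 10
Step 2: 150 μL + 2100 μL = 2250 μL total → factor 2250/150 = 15
Step 3: 150 μL + 1725 μL = 1875 μL total → factor 1875/150 = 12.5
Dilution factor through solution 3 = 10 × 15 × 12.5 = 1875
[solution 3] = 2.00 × 10^6 copies/μL / 1875 = 1.07 × 10^3 copies/μL

1.07 × 10^3 copies/μL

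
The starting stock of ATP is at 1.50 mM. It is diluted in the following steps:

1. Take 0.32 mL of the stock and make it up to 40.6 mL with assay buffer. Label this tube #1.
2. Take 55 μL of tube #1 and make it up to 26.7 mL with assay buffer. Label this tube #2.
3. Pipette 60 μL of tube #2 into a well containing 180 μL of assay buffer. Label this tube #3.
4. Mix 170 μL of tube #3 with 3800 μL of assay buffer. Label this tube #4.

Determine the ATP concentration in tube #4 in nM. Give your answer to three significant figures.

Step 1: 0.32 mL brought to 40.6 mL → factor 40.6/0.32 = 126.88
Step 2: 55 μL brought to 26.7 mL → factor 26700/55 = 485.45
Step 3: 60 μL + 180 μL = 240 μL total → factor 240/60 = 4
Step 4: 170 μL + 3800 μL = 3970 μL total → factor 3970/170 = 23.353
Overall dilution factor = 126.88 × 485.45 × 4 × 23.353 = 5.7534 × 10^6
Final = 1.50 mM / 5.7534 × 10^6 = 2.607 × 10^-7 mM = 0.261 nM

0.261 nM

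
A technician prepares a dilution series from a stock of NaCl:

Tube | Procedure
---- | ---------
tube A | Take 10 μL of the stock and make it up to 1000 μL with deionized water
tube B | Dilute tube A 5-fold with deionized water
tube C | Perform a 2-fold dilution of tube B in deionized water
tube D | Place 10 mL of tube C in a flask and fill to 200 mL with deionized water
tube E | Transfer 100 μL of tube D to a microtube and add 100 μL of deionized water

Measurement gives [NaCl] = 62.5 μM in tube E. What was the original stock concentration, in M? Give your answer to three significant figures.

Step 1: 10 μL brought to 1000 μL → factor 1000/10 = 100
Step 2: 5-fold → factor 5
Step 3: 2-fold → factor 2
Step 4: 10 mL brought to 200 mL → factor 200/10 = 20
Step 5: 100 μL + 100 μL = 200 μL total → factor 200/100 = 2
Overall dilution factor = 100 × 5 × 2 × 20 × 2 = 40000
Stock = 62.5 μM × 40000 = 2.500 × 10^6 μM = 2.50 M

2.50 M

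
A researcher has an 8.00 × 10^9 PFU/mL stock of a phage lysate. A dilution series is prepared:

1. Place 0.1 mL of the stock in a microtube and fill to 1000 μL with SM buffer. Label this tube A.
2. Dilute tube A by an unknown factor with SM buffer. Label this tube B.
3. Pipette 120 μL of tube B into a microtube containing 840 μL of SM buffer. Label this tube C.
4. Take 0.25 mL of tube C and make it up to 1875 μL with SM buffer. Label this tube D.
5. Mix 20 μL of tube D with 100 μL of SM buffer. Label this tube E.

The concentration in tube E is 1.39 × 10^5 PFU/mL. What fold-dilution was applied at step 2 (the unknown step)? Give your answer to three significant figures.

Step 1: 0.1 mL brought to 1000 μL → factor 1/0.1 = 10
Step 2: unknown factor x
Step 3: 120 μL + 840 μL = 960 μL total → factor 960/120 = 8
Step 4: 0.25 mL brought to 1875 μL → factor 1.875/0.25 = 7.5
Step 5: 20 μL + 100 μL = 120 μL total → factor 120/20 = 6
Product of known-step factors = 3600
Overall factor = 8.00 × 10^9 PFU/mL / (1.39 × 10^5 PFU/mL) = 57554
x = 57554 / 3600 = 16.0

16.0-fold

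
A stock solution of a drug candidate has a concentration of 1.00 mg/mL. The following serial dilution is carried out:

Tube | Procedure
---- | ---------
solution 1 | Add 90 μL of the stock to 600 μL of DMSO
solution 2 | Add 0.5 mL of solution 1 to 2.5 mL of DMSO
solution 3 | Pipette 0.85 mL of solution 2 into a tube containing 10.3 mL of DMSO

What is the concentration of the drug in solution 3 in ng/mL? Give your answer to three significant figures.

1.66 × 10^3 ng/mL

Step 1: 90 μL + 600 μL = 690 μL total → factor 690/90 = 7.6667
Step 2: 0.5 mL + 2.5 mL = 3 mL total → factor 3/0.5 = 6
Step 3: 0.85 mL + 10.3 mL = 11.15 mL total → factor 11.15/0.85 = 13.118
Overall dilution factor = 7.6667 × 6 × 13.118 = 603.41
Final = 1.00 mg/mL / 603.41 = 0.001657 mg/mL = 1.66 × 10^3 ng/mL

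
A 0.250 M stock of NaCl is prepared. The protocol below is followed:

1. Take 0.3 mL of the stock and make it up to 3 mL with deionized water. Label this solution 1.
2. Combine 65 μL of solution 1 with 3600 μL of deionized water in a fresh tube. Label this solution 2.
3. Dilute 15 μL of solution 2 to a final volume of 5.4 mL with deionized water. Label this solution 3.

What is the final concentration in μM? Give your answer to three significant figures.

Step 1: 0.3 mL brought to 3 mL → factor 3/0.3 = 10
Step 2: 65 μL + 3600 μL = 3665 μL total → factor 3665/65 = 56.385
Step 3: 15 μL brought to 5.4 mL → factor 5400/15 = 360
Overall dilution factor = 10 × 56.385 × 360 = 2.0298 × 10^5
Final = 0.250 M / 2.0298 × 10^5 = 1.232 × 10^-6 M = 1.23 μM

1.23 μM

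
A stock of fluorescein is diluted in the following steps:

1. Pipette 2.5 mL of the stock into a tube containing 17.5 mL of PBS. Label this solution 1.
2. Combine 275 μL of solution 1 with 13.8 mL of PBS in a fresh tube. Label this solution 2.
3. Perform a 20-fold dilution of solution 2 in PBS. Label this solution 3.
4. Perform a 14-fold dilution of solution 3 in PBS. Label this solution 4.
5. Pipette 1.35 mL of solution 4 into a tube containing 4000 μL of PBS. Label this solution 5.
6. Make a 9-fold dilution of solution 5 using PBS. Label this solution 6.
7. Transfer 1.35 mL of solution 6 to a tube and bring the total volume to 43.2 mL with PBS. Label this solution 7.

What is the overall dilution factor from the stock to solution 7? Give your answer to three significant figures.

Step 1: 2.5 mL + 17.5 mL = 20 mL total → factor 20/2.5 = 8
Step 2: 275 μL + 13.8 mL = 14075 μL total → factor 14075/275 = 51.182
Step 3: 20-fold → factor 20
Step 4: 14-fold → factor 14
Step 5: 1.35 mL + 4000 μL = 5.35 mL total → factor 5.35/1.35 = 3.963
Step 6: 9-fold → factor 9
Step 7: 1.35 mL brought to 43.2 mL → factor 43.2/1.35 = 32
Overall dilution factor = 8 × 51.182 × 20 × 14 × 3.963 × 9 × 32 = 1.3085 × 10^8

1.31 × 10^8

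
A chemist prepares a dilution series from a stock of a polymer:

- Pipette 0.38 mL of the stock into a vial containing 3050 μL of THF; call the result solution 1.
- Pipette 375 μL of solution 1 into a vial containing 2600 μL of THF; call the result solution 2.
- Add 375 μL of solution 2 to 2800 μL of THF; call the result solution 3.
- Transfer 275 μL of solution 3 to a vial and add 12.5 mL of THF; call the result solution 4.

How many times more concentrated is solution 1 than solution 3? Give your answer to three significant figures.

67.2

Step 1: 0.38 mL + 3050 μL = 3.43 mL total → factor 3.43/0.38 = 9.0263
Step 2: 375 μL + 2600 μL = 2975 μL total → factor 2975/375 = 7.9333
Step 3: 375 μL + 2800 μL = 3175 μL total → factor 3175/375 = 8.4667
Dilution factor to solution 1 = 9.0263; to solution 3 = 606.29
[solution 1]/[solution 3] = (factor to solution 3)/(factor to solution 1) = 606.29/9.0263 = 67.2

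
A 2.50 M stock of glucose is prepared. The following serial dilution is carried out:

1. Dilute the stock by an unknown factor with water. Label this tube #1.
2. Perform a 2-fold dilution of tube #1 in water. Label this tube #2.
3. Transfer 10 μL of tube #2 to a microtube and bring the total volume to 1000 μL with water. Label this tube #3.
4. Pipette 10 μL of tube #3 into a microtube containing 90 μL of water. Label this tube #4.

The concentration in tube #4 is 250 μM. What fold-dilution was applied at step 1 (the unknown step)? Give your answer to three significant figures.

Step 1: unknown factor x
Step 2: 2-fold → factor 2
Step 3: 10 μL brought to 1000 μL → factor 1000/10 = 100
Step 4: 10 μL + 90 μL = 100 μL total → factor 100/10 = 10
Product of known-step factors = 2000
Overall factor = 2.50 M / (250 μM) = 10000
x = 10000 / 2000 = 5.00

5.00-fold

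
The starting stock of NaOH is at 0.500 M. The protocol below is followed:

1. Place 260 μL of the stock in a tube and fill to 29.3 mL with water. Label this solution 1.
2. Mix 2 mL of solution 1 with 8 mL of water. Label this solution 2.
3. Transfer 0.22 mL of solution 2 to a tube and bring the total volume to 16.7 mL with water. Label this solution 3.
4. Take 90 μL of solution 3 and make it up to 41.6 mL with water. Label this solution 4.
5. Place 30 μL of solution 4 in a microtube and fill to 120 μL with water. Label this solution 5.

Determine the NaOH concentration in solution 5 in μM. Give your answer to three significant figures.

0.00632 μM

Step 1: 260 μL brought to 29.3 mL → factor 29300/260 = 112.69
Step 2: 2 mL + 8 mL = 10 mL total → factor 10/2 = 5
Step 3: 0.22 mL brought to 16.7 mL → factor 16.7/0.22 = 75.909
Step 4: 90 μL brought to 41.6 mL → factor 41600/90 = 462.22
Step 5: 30 μL brought to 120 μL → factor 120/30 = 4
Overall dilution factor = 112.69 × 5 × 75.909 × 462.22 × 4 = 7.908 × 10^7
Final = 0.500 M / 7.908 × 10^7 = 6.323 × 10^-9 M = 0.00632 μM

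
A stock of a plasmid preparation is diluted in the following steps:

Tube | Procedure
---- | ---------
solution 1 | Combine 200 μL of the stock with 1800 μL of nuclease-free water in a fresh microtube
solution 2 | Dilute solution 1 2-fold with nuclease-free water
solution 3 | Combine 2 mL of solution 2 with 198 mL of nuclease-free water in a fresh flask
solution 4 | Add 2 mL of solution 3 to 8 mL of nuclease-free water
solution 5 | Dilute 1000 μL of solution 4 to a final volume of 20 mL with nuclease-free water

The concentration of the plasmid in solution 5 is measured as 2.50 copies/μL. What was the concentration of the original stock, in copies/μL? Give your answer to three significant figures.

5.00 × 10^5 copies/μL

Step 1: 200 μL + 1800 μL = 2000 μL total → factor 2000/200 = 10
Step 2: 2-fold → factor 2
Step 3: 2 mL + 198 mL = 200 mL total → factor 200/2 = 100
Step 4: 2 mL + 8 mL = 10 mL total → factor 10/2 = 5
Step 5: 1000 μL brought to 20 mL → factor 20000/1000 = 20
Overall dilution factor = 10 × 2 × 100 × 5 × 20 = 2 × 10^5
Stock = 2.50 copies/μL × 2 × 10^5 = 5.00 × 10^5 copies/μL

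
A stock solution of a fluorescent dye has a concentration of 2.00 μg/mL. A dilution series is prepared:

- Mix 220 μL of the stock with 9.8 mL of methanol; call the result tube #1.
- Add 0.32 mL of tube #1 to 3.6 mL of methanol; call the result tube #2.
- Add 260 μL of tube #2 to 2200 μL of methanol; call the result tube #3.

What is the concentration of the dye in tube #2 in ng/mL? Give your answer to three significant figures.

3.58 ng/mL

Step 1: 220 μL + 9.8 mL = 10020 μL total → factor 10020/220 = 45.545
Step 2: 0.32 mL + 3.6 mL = 3.92 mL total → factor 3.92/0.32 = 12.25
Dilution factor through tube #2 = 45.545 × 12.25 = 557.93
[tube #2] = 2.00 μg/mL / 557.93 = 0.003585 μg/mL = 3.58 ng/mL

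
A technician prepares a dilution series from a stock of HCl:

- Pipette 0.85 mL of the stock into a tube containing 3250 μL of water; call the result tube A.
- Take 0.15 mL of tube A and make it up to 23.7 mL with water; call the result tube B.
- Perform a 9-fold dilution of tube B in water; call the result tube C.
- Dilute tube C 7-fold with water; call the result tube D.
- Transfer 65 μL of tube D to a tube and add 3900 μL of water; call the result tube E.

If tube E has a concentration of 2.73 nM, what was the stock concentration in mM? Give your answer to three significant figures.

8.00 mM

Step 1: 0.85 mL + 3250 μL = 4.1 mL total → factor 4.1/0.85 = 4.8235
Step 2: 0.15 mL brought to 23.7 mL → factor 23.7/0.15 = 158
Step 3: 9-fold → factor 9
Step 4: 7-fold → factor 7
Step 5: 65 μL + 3900 μL = 3965 μL total → factor 3965/65 = 61
Overall dilution factor = 4.8235 × 158 × 9 × 7 × 61 = 2.9288 × 10^6
Stock = 2.73 nM × 2.9288 × 10^6 = 7.996 × 10^6 nM = 8.00 mM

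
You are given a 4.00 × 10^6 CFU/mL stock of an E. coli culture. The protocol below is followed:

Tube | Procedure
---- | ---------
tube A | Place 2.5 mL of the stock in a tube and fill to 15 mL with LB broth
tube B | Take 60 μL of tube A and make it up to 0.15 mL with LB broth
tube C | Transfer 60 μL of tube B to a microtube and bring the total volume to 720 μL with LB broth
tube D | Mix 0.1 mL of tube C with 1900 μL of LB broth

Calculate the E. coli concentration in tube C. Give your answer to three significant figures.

2.22 × 10^4 CFU/mL

Step 1: 2.5 mL brought to 15 mL → factor 15/2.5 = 6
Step 2: 60 μL brought to 0.15 mL → factor 150/60 = 2.5
Step 3: 60 μL brought to 720 μL → factor 720/60 = 12
Dilution factor through tube C = 6 × 2.5 × 12 = 180
[tube C] = 4.00 × 10^6 CFU/mL / 180 = 2.22 × 10^4 CFU/mL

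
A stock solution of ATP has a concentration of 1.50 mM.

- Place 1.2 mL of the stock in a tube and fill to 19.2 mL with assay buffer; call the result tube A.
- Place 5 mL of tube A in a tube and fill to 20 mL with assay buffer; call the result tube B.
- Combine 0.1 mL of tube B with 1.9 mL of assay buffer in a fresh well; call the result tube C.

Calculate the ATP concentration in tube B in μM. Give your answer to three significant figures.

Step 1: 1.2 mL brought to 19.2 mL → factor 19.2/1.2 = 16
Step 2: 5 mL brought to 20 mL → factor 20/5 = 4
Dilution factor through tube B = 16 × 4 = 64
[tube B] = 1.50 mM / 64 = 0.02344 mM = 23.4 μM

23.4 μM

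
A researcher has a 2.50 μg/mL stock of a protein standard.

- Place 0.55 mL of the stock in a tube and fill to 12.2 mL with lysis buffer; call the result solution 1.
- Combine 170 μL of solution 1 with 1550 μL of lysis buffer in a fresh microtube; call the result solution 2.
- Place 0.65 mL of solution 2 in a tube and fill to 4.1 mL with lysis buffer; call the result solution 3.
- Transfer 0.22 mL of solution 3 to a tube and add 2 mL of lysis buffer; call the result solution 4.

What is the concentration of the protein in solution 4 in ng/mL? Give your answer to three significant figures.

0.175 ng/mL

Step 1: 0.55 mL brought to 12.2 mL → factor 12.2/0.55 = 22.182
Step 2: 170 μL + 1550 μL = 1720 μL total → factor 1720/170 = 10.118
Step 3: 0.65 mL brought to 4.1 mL → factor 4.1/0.65 = 6.3077
Step 4: 0.22 mL + 2 mL = 2.22 mL total → factor 2.22/0.22 = 10.091
Overall dilution factor = 22.182 × 10.118 × 6.3077 × 10.091 = 14285
Final = 2.50 μg/mL / 14285 = 0.0001750 μg/mL = 0.175 ng/mL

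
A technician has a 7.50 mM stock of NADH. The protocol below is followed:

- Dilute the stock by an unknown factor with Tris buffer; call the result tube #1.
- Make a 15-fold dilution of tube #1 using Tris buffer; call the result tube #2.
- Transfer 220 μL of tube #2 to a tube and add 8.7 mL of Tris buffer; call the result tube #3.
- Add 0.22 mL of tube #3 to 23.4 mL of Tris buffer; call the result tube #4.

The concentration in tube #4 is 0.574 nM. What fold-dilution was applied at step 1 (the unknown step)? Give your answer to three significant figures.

200-fold

Step 1: unknown factor x
Step 2: 15-fold → factor 15
Step 3: 220 μL + 8.7 mL = 8920 μL total → factor 8920/220 = 40.545
Step 4: 0.22 mL + 23.4 mL = 23.62 mL total → factor 23.62/0.22 = 107.36
Product of known-step factors = 65297
Overall factor = 7.50 mM / (0.574 nM) = 1.3066 × 10^7
x = 1.3066 × 10^7 / 65297 = 200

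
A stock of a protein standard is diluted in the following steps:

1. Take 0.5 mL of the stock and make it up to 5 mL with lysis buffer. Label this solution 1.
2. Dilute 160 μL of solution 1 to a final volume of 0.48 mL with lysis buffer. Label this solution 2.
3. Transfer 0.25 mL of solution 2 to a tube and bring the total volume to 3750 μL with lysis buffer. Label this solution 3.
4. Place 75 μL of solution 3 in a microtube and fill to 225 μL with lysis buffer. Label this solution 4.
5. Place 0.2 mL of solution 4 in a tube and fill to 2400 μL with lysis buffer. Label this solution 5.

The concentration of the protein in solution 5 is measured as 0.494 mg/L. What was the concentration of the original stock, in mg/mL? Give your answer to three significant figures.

8.00 mg/mL

Step 1: 0.5 mL brought to 5 mL → factor 5/0.5 = 10
Step 2: 160 μL brought to 0.48 mL → factor 480/160 = 3
Step 3: 0.25 mL brought to 3750 μL → factor 3.75/0.25 = 15
Step 4: 75 μL brought to 225 μL → factor 225/75 = 3
Step 5: 0.2 mL brought to 2400 μL → factor 2.4/0.2 = 12
Overall dilution factor = 10 × 3 × 15 × 3 × 12 = 16200
Stock = 0.494 mg/L × 16200 = 8003 mg/L = 8.00 mg/mL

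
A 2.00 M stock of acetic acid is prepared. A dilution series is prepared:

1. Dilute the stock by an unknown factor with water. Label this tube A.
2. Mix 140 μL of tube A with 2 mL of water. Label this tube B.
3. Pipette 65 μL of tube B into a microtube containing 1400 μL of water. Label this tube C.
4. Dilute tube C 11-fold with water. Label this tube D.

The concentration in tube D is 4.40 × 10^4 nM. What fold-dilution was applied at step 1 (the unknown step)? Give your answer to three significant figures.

12.0-fold

Step 1: unknown factor x
Step 2: 140 μL + 2 mL = 2140 μL total → factor 2140/140 = 15.286
Step 3: 65 μL + 1400 μL = 1465 μL total → factor 1465/65 = 22.538
Step 4: 11-fold → factor 11
Product of known-step factors = 3789.7
Overall factor = 2.00 M / (4.40 × 10^4 nM) = 45455
x = 45455 / 3789.7 = 12.0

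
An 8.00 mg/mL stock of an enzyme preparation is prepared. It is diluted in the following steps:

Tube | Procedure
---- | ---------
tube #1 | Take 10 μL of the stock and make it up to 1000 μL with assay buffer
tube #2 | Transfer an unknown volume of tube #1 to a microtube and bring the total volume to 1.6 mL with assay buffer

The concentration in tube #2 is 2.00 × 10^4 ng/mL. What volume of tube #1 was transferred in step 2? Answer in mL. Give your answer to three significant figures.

Step 1: 10 μL brought to 1000 μL → factor 1000/10 = 100
Step 2: v brought to 1.6 mL → factor = 1.6 mL/v
Product of known-step factors = 100
Overall factor = 8.00 mg/mL / (2.00 × 10^4 ng/mL) = 400
Step-2 factor = 400 / 100 = 4
v = 1.6 mL / 4 = 0.400 mL

0.400 mL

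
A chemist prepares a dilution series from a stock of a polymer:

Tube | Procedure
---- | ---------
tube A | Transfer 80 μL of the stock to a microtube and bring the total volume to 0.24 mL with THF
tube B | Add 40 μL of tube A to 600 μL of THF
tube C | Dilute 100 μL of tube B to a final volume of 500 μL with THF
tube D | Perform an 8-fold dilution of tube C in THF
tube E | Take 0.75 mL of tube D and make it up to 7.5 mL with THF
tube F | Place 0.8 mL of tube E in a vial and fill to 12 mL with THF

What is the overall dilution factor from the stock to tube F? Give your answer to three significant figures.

2.88 × 10^5

Step 1: 80 μL brought to 0.24 mL → factor 240/80 = 3
Step 2: 40 μL + 600 μL = 640 μL total → factor 640/40 = 16
Step 3: 100 μL brought to 500 μL → factor 500/100 = 5
Step 4: 8-fold → factor 8
Step 5: 0.75 mL brought to 7.5 mL → factor 7.5/0.75 = 10
Step 6: 0.8 mL brought to 12 mL → factor 12/0.8 = 15
Overall dilution factor = 3 × 16 × 5 × 8 × 10 × 15 = 2.88 × 10^5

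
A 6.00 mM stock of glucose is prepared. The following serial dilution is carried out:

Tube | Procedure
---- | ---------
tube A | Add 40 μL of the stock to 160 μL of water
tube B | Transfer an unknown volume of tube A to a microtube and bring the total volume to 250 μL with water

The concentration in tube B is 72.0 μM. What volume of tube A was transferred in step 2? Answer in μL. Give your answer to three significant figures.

15.0 μL

Step 1: 40 μL + 160 μL = 200 μL total → factor 200/40 = 5
Step 2: v brought to 250 μL → factor = 250 μL/v
Product of known-step factors = 5
Overall factor = 6.00 mM / (72.0 μM) = 83.333
Step-2 factor = 83.333 / 5 = 16.667
v = 250 μL / 16.667 = 15.0 μL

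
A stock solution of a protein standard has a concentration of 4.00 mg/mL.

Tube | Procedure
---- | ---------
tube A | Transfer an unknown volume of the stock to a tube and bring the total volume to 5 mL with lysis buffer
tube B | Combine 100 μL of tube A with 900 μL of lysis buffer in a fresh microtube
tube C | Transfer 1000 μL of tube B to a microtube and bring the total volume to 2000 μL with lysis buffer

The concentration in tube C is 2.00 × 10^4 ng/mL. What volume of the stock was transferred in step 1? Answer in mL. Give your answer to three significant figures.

Step 1: v brought to 5 mL → factor = 5 mL/v
Step 2: 100 μL + 900 μL = 1000 μL total → factor 1000/100 = 10
Step 3: 1000 μL brought to 2000 μL → factor 2000/1000 = 2
Product of known-step factors = 20
Overall factor = 4.00 mg/mL / (2.00 × 10^4 ng/mL) = 200
Step-1 factor = 200 / 20 = 10
v = 5 mL / 10 = 0.500 mL

0.500 mL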